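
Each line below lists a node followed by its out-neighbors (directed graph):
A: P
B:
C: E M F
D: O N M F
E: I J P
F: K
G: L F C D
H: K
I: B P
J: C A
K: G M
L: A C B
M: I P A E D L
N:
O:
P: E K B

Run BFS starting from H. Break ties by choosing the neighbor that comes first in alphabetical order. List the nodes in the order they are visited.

H, K, G, M, C, D, F, L, A, E, I, P, N, O, B, J

Visit H; enqueue K → queue [K]
Visit K; enqueue G, M → queue [G, M]
Visit G; enqueue C, D, F, L → queue [M, C, D, F, L]
Visit M; enqueue A, E, I, P → queue [C, D, F, L, A, E, I, P]
Visit C → queue [D, F, L, A, E, I, P]
Visit D; enqueue N, O → queue [F, L, A, E, I, P, N, O]
Visit F → queue [L, A, E, I, P, N, O]
Visit L; enqueue B → queue [A, E, I, P, N, O, B]
Visit A → queue [E, I, P, N, O, B]
Visit E; enqueue J → queue [I, P, N, O, B, J]
Visit I → queue [P, N, O, B, J]
Visit P → queue [N, O, B, J]
Visit N → queue [O, B, J]
Visit O → queue [B, J]
Visit B → queue [J]
Visit J → queue []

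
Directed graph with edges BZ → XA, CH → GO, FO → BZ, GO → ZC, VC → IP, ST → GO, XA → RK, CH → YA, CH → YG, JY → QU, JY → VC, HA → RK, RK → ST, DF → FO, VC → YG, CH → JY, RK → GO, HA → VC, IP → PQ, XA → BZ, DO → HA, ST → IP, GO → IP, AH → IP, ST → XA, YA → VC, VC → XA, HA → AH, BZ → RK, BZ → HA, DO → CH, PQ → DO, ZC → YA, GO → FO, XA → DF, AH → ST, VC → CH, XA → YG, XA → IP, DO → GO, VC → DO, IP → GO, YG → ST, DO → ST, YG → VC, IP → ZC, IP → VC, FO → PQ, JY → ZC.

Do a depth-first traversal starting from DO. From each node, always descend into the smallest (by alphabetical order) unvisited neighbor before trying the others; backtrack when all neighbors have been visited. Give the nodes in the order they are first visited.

Visit DO
DO → CH
CH → GO
GO → FO
FO → BZ
BZ → HA
HA → AH
AH → IP
IP → PQ
IP → VC
VC → XA
XA → DF
XA → RK
RK → ST
XA → YG
IP → ZC
ZC → YA
CH → JY
JY → QU

DO, CH, GO, FO, BZ, HA, AH, IP, PQ, VC, XA, DF, RK, ST, YG, ZC, YA, JY, QU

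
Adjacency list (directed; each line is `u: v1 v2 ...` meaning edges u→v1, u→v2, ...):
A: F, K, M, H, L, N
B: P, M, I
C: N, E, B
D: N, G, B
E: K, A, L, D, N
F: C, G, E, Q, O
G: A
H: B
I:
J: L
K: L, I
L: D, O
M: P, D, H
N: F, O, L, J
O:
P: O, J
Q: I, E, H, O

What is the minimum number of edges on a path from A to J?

2

Level 0: A
Level 1: F, H, K, L, M, N
Level 2: B, C, D, E, G, I, J, O, P, Q
J first appears at level 2.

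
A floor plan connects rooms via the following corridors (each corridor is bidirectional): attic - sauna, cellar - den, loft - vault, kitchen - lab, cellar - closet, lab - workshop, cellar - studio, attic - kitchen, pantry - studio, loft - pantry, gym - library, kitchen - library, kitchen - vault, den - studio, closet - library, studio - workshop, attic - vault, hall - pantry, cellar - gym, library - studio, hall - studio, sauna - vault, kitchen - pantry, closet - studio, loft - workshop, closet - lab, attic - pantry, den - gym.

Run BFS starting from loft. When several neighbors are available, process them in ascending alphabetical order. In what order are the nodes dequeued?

Visit loft; enqueue pantry, vault, workshop → queue [pantry, vault, workshop]
Visit pantry; enqueue attic, hall, kitchen, studio → queue [vault, workshop, attic, hall, kitchen, studio]
Visit vault; enqueue sauna → queue [workshop, attic, hall, kitchen, studio, sauna]
Visit workshop; enqueue lab → queue [attic, hall, kitchen, studio, sauna, lab]
Visit attic → queue [hall, kitchen, studio, sauna, lab]
Visit hall → queue [kitchen, studio, sauna, lab]
Visit kitchen; enqueue library → queue [studio, sauna, lab, library]
Visit studio; enqueue cellar, closet, den → queue [sauna, lab, library, cellar, closet, den]
Visit sauna → queue [lab, library, cellar, closet, den]
Visit lab → queue [library, cellar, closet, den]
Visit library; enqueue gym → queue [cellar, closet, den, gym]
Visit cellar → queue [closet, den, gym]
Visit closet → queue [den, gym]
Visit den → queue [gym]
Visit gym → queue []

loft → pantry → vault → workshop → attic → hall → kitchen → studio → sauna → lab → library → cellar → closet → den → gym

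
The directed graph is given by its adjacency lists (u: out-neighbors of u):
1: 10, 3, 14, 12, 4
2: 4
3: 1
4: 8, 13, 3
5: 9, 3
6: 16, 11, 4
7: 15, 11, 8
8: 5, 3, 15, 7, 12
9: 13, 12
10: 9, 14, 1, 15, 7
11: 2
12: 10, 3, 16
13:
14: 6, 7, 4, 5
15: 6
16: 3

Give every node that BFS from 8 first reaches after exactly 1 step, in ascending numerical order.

Level 0: 8
Level 1: 3, 5, 7, 12, 15
Level 2: 1, 6, 9, 10, 11, 16
Level 3: 2, 4, 13, 14

3, 5, 7, 12, 15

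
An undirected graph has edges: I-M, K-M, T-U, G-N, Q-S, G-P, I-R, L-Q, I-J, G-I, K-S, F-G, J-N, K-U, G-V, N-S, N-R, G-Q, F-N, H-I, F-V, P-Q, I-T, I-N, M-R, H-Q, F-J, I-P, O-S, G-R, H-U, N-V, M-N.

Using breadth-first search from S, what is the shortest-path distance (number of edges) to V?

2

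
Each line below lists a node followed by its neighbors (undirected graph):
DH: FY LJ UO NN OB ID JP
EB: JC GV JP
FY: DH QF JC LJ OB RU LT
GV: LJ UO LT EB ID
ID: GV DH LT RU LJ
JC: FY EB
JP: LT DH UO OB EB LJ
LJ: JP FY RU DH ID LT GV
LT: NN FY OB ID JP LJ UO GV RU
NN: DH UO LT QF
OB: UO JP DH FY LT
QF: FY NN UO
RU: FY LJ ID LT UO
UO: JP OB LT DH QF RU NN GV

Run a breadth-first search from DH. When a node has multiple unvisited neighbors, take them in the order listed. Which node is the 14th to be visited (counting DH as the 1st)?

EB

Visit DH; enqueue FY, LJ, UO, NN, OB, ID, JP → queue [FY, LJ, UO, NN, OB, ID, JP]
Visit FY; enqueue QF, JC, RU, LT → queue [LJ, UO, NN, OB, ID, JP, QF, JC, RU, LT]
Visit LJ; enqueue GV → queue [UO, NN, OB, ID, JP, QF, JC, RU, LT, GV]
Visit UO → queue [NN, OB, ID, JP, QF, JC, RU, LT, GV]
Visit NN → queue [OB, ID, JP, QF, JC, RU, LT, GV]
Visit OB → queue [ID, JP, QF, JC, RU, LT, GV]
Visit ID → queue [JP, QF, JC, RU, LT, GV]
Visit JP; enqueue EB → queue [QF, JC, RU, LT, GV, EB]
Visit QF → queue [JC, RU, LT, GV, EB]
Visit JC → queue [RU, LT, GV, EB]
Visit RU → queue [LT, GV, EB]
Visit LT → queue [GV, EB]
Visit GV → queue [EB]
Visit EB → queue []

Visit order: DH, FY, LJ, UO, NN, OB, ID, JP, QF, JC, RU, LT, GV, EB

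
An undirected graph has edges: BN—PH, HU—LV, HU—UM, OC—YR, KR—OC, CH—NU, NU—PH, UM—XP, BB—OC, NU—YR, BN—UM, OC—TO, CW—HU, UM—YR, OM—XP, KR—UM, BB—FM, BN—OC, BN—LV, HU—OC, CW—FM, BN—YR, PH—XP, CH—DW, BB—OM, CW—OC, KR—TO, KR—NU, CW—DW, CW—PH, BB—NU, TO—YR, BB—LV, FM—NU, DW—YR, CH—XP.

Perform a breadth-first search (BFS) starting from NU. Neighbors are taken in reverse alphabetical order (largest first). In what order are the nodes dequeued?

NU → YR → PH → KR → FM → CH → BB → UM → TO → OC → DW → BN → XP → CW → OM → LV → HU

Visit NU; enqueue YR, PH, KR, FM, CH, BB → queue [YR, PH, KR, FM, CH, BB]
Visit YR; enqueue UM, TO, OC, DW, BN → queue [PH, KR, FM, CH, BB, UM, TO, OC, DW, BN]
Visit PH; enqueue XP, CW → queue [KR, FM, CH, BB, UM, TO, OC, DW, BN, XP, CW]
Visit KR → queue [FM, CH, BB, UM, TO, OC, DW, BN, XP, CW]
Visit FM → queue [CH, BB, UM, TO, OC, DW, BN, XP, CW]
Visit CH → queue [BB, UM, TO, OC, DW, BN, XP, CW]
Visit BB; enqueue OM, LV → queue [UM, TO, OC, DW, BN, XP, CW, OM, LV]
Visit UM; enqueue HU → queue [TO, OC, DW, BN, XP, CW, OM, LV, HU]
Visit TO → queue [OC, DW, BN, XP, CW, OM, LV, HU]
Visit OC → queue [DW, BN, XP, CW, OM, LV, HU]
Visit DW → queue [BN, XP, CW, OM, LV, HU]
Visit BN → queue [XP, CW, OM, LV, HU]
Visit XP → queue [CW, OM, LV, HU]
Visit CW → queue [OM, LV, HU]
Visit OM → queue [LV, HU]
Visit LV → queue [HU]
Visit HU → queue []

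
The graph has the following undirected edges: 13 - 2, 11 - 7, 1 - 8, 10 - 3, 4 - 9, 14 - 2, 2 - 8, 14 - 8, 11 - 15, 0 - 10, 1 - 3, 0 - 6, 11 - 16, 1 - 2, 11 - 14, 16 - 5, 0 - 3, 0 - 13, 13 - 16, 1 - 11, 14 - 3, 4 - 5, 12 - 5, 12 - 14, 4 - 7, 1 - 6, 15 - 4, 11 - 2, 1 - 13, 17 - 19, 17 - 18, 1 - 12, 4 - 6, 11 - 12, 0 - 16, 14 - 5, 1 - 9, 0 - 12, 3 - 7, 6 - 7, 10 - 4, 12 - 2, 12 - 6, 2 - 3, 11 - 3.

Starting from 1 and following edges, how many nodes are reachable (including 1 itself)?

17

BFS from 1 visits: 1, 2, 3, 6, 8, 9, 11, 12, 13, 14, 0, 7, 10, 4, 15, 16, 5
Reachable nodes: 17 of 20 total.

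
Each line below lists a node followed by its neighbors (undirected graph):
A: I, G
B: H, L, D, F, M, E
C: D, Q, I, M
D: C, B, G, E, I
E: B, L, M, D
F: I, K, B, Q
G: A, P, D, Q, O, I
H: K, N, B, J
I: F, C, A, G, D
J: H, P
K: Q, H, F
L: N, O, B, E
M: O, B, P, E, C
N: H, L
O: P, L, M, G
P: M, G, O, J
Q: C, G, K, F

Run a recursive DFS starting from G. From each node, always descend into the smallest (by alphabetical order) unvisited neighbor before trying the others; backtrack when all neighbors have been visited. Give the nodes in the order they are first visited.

Visit G
G → A
A → I
I → C
C → D
D → B
B → E
E → L
L → N
N → H
H → J
J → P
P → M
M → O
H → K
K → F
F → Q

G, A, I, C, D, B, E, L, N, H, J, P, M, O, K, F, Q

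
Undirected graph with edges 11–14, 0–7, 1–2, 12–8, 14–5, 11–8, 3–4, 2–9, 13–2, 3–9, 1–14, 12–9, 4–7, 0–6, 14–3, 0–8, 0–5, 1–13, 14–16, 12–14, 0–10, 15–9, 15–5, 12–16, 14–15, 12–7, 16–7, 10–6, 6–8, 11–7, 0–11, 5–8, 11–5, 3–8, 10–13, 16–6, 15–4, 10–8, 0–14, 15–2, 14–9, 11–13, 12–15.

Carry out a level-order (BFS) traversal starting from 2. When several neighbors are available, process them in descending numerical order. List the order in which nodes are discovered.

Visit 2; enqueue 15, 13, 9, 1 → queue [15, 13, 9, 1]
Visit 15; enqueue 14, 12, 5, 4 → queue [13, 9, 1, 14, 12, 5, 4]
Visit 13; enqueue 11, 10 → queue [9, 1, 14, 12, 5, 4, 11, 10]
Visit 9; enqueue 3 → queue [1, 14, 12, 5, 4, 11, 10, 3]
Visit 1 → queue [14, 12, 5, 4, 11, 10, 3]
Visit 14; enqueue 16, 0 → queue [12, 5, 4, 11, 10, 3, 16, 0]
Visit 12; enqueue 8, 7 → queue [5, 4, 11, 10, 3, 16, 0, 8, 7]
Visit 5 → queue [4, 11, 10, 3, 16, 0, 8, 7]
Visit 4 → queue [11, 10, 3, 16, 0, 8, 7]
Visit 11 → queue [10, 3, 16, 0, 8, 7]
Visit 10; enqueue 6 → queue [3, 16, 0, 8, 7, 6]
Visit 3 → queue [16, 0, 8, 7, 6]
Visit 16 → queue [0, 8, 7, 6]
Visit 0 → queue [8, 7, 6]
Visit 8 → queue [7, 6]
Visit 7 → queue [6]
Visit 6 → queue []

2 15 13 9 1 14 12 5 4 11 10 3 16 0 8 7 6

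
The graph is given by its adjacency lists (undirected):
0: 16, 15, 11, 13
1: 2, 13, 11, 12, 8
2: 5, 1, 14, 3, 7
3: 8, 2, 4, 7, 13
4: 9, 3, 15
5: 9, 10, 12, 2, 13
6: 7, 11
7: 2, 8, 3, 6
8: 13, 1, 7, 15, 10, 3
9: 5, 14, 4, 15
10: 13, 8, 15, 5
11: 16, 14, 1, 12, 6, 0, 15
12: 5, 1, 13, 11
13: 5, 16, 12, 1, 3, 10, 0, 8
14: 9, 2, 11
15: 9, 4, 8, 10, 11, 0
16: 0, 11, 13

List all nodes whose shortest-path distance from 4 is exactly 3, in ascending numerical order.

Level 0: 4
Level 1: 3, 9, 15
Level 2: 0, 2, 5, 7, 8, 10, 11, 13, 14
Level 3: 1, 6, 12, 16

1, 6, 12, 16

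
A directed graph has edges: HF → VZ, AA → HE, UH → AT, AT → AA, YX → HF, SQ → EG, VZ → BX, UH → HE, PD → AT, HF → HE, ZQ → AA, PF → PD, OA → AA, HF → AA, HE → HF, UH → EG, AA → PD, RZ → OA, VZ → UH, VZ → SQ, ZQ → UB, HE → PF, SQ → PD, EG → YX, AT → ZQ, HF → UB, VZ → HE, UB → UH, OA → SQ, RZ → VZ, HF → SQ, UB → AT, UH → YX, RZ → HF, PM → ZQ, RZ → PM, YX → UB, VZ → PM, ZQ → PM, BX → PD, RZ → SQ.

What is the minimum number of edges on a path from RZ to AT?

Level 0: RZ
Level 1: HF, OA, PM, SQ, VZ
Level 2: AA, BX, EG, HE, PD, UB, UH, ZQ
Level 3: AT, PF, YX
AT first appears at level 3.

3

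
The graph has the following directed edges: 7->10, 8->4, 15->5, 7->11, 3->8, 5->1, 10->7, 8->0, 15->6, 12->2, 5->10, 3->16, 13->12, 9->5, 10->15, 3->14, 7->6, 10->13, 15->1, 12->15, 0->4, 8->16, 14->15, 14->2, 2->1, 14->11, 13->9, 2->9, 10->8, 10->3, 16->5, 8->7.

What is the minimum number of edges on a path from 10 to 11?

2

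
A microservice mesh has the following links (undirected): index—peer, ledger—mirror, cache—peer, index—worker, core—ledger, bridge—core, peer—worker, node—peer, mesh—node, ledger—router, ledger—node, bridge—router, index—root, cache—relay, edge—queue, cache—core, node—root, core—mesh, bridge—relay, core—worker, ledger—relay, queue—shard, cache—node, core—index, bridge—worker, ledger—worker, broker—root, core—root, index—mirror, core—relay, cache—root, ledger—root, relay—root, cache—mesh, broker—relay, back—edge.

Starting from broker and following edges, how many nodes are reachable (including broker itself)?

14

BFS from broker visits: broker, relay, root, bridge, cache, core, ledger, index, node, router, worker, mesh, peer, mirror
Reachable nodes: 14 of 18 total.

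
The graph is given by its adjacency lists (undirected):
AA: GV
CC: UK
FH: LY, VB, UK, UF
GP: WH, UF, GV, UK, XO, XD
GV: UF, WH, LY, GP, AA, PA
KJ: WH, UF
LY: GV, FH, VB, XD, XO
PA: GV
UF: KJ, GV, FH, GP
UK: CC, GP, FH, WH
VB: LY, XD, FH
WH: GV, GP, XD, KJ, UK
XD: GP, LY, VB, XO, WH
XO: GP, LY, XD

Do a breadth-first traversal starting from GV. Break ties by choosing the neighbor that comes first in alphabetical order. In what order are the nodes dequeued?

GV, AA, GP, LY, PA, UF, WH, UK, XD, XO, FH, VB, KJ, CC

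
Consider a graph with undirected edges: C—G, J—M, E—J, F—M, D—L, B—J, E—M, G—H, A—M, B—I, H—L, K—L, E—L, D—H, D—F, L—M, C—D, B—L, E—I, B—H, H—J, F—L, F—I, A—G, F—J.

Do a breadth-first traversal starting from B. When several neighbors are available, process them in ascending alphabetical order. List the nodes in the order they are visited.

B -> H -> I -> J -> L -> D -> G -> E -> F -> M -> K -> C -> A

Visit B; enqueue H, I, J, L → queue [H, I, J, L]
Visit H; enqueue D, G → queue [I, J, L, D, G]
Visit I; enqueue E, F → queue [J, L, D, G, E, F]
Visit J; enqueue M → queue [L, D, G, E, F, M]
Visit L; enqueue K → queue [D, G, E, F, M, K]
Visit D; enqueue C → queue [G, E, F, M, K, C]
Visit G; enqueue A → queue [E, F, M, K, C, A]
Visit E → queue [F, M, K, C, A]
Visit F → queue [M, K, C, A]
Visit M → queue [K, C, A]
Visit K → queue [C, A]
Visit C → queue [A]
Visit A → queue []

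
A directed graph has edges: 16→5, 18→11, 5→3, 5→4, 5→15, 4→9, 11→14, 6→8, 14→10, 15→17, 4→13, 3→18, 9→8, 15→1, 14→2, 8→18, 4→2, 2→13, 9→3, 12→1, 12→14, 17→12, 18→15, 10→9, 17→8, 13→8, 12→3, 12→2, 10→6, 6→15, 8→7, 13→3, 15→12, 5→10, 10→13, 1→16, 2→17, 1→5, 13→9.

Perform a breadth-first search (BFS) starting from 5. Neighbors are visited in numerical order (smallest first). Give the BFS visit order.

5, 3, 4, 10, 15, 18, 2, 9, 13, 6, 1, 12, 17, 11, 8, 16, 14, 7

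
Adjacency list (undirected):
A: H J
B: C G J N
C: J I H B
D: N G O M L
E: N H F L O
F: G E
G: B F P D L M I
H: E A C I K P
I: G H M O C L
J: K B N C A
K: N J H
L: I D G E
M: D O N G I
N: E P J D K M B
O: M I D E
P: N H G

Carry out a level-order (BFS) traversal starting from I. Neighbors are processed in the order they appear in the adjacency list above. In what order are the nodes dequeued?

I, G, H, M, O, C, L, B, F, P, D, E, A, K, N, J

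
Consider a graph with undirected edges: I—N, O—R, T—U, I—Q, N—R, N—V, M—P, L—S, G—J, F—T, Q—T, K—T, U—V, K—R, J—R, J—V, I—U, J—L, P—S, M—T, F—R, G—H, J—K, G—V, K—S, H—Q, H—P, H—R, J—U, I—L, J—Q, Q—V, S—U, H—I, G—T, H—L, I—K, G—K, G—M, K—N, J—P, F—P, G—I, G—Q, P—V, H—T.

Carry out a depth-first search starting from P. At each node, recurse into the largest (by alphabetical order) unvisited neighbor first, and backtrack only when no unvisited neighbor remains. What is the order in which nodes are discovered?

Visit P
P → V
V → U
U → T
T → Q
Q → J
J → R
R → O
R → N
N → K
K → S
S → L
L → I
I → H
H → G
G → M
R → F

P V U T Q J R O N K S L I H G M F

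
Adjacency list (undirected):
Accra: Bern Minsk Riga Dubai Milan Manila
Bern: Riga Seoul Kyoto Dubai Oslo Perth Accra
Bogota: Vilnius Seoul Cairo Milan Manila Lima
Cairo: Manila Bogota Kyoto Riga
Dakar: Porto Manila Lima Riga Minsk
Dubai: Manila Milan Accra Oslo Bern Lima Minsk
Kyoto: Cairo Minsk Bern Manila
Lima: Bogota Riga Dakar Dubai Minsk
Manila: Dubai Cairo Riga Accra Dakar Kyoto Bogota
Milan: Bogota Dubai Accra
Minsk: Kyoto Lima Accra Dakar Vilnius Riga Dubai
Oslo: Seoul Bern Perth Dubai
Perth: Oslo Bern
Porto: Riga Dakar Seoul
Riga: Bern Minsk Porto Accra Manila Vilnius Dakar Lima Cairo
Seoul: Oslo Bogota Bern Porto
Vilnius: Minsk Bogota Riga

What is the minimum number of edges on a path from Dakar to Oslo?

Level 0: Dakar
Level 1: Lima, Manila, Minsk, Porto, Riga
Level 2: Accra, Bern, Bogota, Cairo, Dubai, Kyoto, Seoul, Vilnius
Level 3: Milan, Oslo, Perth
Oslo first appears at level 3.

3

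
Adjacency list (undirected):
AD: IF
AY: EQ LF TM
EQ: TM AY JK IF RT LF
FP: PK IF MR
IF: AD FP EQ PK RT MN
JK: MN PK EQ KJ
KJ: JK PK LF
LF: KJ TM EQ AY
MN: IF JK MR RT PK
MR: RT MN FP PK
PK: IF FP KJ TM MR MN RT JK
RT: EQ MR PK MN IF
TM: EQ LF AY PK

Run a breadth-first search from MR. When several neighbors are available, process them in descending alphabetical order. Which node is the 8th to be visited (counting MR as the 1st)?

Visit MR; enqueue RT, PK, MN, FP → queue [RT, PK, MN, FP]
Visit RT; enqueue IF, EQ → queue [PK, MN, FP, IF, EQ]
Visit PK; enqueue TM, KJ, JK → queue [MN, FP, IF, EQ, TM, KJ, JK]
Visit MN → queue [FP, IF, EQ, TM, KJ, JK]
Visit FP → queue [IF, EQ, TM, KJ, JK]
Visit IF; enqueue AD → queue [EQ, TM, KJ, JK, AD]
Visit EQ; enqueue LF, AY → queue [TM, KJ, JK, AD, LF, AY]
Visit TM → queue [KJ, JK, AD, LF, AY]
Visit KJ → queue [JK, AD, LF, AY]
Visit JK → queue [AD, LF, AY]
Visit AD → queue [LF, AY]
Visit LF → queue [AY]
Visit AY → queue []

Visit order: MR, RT, PK, MN, FP, IF, EQ, TM, KJ, JK, AD, LF, AY

TM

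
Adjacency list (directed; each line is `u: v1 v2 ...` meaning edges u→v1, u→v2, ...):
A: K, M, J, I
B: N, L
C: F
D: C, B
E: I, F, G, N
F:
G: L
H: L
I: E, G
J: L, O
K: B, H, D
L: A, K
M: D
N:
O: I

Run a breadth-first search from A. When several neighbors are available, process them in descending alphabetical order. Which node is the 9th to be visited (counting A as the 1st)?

Visit A; enqueue M, K, J, I → queue [M, K, J, I]
Visit M; enqueue D → queue [K, J, I, D]
Visit K; enqueue H, B → queue [J, I, D, H, B]
Visit J; enqueue O, L → queue [I, D, H, B, O, L]
Visit I; enqueue G, E → queue [D, H, B, O, L, G, E]
Visit D; enqueue C → queue [H, B, O, L, G, E, C]
Visit H → queue [B, O, L, G, E, C]
Visit B; enqueue N → queue [O, L, G, E, C, N]
Visit O → queue [L, G, E, C, N]
Visit L → queue [G, E, C, N]
Visit G → queue [E, C, N]
Visit E; enqueue F → queue [C, N, F]
Visit C → queue [N, F]
Visit N → queue [F]
Visit F → queue []

Visit order: A, M, K, J, I, D, H, B, O, L, G, E, C, N, F

O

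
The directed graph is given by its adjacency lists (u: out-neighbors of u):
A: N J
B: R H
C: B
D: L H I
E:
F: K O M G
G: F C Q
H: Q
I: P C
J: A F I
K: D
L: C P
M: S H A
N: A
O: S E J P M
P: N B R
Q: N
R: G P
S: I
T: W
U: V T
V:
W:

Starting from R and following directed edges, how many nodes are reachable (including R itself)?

19

BFS from R visits: R, P, G, N, B, Q, F, C, A, H, O, M, K, J, S, E, D, I, L
Reachable nodes: 19 of 23 total.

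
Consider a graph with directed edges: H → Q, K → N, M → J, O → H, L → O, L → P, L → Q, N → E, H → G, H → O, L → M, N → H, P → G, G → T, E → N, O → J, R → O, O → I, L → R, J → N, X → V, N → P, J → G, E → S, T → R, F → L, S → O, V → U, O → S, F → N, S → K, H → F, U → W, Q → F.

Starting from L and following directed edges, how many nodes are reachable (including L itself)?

BFS from L visits: L, R, Q, P, O, M, F, G, S, J, I, H, N, T, K, E
Reachable nodes: 16 of 20 total.

16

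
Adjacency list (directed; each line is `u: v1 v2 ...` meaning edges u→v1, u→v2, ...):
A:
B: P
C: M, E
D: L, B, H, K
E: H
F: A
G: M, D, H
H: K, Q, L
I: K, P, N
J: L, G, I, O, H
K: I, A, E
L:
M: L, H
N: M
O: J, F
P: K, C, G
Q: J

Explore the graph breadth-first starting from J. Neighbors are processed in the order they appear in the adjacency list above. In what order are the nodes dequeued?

Visit J; enqueue L, G, I, O, H → queue [L, G, I, O, H]
Visit L → queue [G, I, O, H]
Visit G; enqueue M, D → queue [I, O, H, M, D]
Visit I; enqueue K, P, N → queue [O, H, M, D, K, P, N]
Visit O; enqueue F → queue [H, M, D, K, P, N, F]
Visit H; enqueue Q → queue [M, D, K, P, N, F, Q]
Visit M → queue [D, K, P, N, F, Q]
Visit D; enqueue B → queue [K, P, N, F, Q, B]
Visit K; enqueue A, E → queue [P, N, F, Q, B, A, E]
Visit P; enqueue C → queue [N, F, Q, B, A, E, C]
Visit N → queue [F, Q, B, A, E, C]
Visit F → queue [Q, B, A, E, C]
Visit Q → queue [B, A, E, C]
Visit B → queue [A, E, C]
Visit A → queue [E, C]
Visit E → queue [C]
Visit C → queue []

J, L, G, I, O, H, M, D, K, P, N, F, Q, B, A, E, C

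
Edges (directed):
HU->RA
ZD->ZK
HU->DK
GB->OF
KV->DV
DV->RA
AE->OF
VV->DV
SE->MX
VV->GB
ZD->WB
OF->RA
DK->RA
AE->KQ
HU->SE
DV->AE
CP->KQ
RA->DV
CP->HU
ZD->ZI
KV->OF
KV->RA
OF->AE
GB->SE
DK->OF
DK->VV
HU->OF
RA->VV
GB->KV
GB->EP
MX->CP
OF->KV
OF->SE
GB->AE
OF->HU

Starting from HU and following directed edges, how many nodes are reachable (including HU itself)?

14

BFS from HU visits: HU, DK, OF, RA, SE, VV, AE, KV, DV, MX, GB, KQ, CP, EP
Reachable nodes: 14 of 18 total.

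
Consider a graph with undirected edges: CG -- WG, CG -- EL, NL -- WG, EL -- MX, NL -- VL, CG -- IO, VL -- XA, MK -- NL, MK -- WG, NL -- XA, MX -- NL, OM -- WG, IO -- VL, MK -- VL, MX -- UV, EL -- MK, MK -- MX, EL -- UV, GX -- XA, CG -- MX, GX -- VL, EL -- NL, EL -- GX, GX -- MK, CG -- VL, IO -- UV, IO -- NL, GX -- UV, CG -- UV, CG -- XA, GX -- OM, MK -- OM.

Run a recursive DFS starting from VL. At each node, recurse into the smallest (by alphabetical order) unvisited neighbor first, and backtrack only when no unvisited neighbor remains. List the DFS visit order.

VL → CG → EL → GX → MK → MX → NL → IO → UV → WG → OM → XA

Visit VL
VL → CG
CG → EL
EL → GX
GX → MK
MK → MX
MX → NL
NL → IO
IO → UV
NL → WG
WG → OM
NL → XA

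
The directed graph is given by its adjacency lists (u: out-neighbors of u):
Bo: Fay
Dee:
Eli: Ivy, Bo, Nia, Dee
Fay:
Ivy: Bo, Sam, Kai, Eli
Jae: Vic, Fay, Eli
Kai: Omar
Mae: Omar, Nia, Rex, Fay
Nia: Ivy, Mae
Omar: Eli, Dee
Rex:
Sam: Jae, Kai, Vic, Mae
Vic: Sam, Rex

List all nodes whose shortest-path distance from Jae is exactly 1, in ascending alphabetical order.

Level 0: Jae
Level 1: Eli, Fay, Vic
Level 2: Bo, Dee, Ivy, Nia, Rex, Sam
Level 3: Kai, Mae
Level 4: Omar

Eli, Fay, Vic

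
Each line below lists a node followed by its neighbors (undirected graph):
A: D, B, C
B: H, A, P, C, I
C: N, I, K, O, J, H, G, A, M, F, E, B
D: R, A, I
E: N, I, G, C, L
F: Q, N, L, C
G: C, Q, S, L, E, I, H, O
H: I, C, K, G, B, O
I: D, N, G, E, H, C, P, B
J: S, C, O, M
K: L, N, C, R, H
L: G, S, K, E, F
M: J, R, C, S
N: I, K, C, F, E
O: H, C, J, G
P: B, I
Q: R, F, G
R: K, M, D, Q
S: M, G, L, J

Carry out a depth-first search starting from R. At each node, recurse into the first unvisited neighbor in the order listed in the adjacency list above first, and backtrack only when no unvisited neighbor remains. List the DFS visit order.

Visit R
R → K
K → L
L → G
G → C
C → N
N → I
I → D
D → A
A → B
B → H
H → O
O → J
J → S
S → M
B → P
I → E
N → F
F → Q

R → K → L → G → C → N → I → D → A → B → H → O → J → S → M → P → E → F → Q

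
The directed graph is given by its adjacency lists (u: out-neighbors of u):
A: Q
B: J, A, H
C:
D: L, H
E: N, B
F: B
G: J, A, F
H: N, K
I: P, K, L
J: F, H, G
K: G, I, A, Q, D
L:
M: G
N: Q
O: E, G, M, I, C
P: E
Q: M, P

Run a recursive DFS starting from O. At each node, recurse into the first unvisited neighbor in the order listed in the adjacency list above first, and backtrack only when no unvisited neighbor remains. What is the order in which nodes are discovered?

Visit O
O → E
E → N
N → Q
Q → M
M → G
G → J
J → F
F → B
B → A
B → H
H → K
K → I
I → P
I → L
K → D
O → C

O → E → N → Q → M → G → J → F → B → A → H → K → I → P → L → D → C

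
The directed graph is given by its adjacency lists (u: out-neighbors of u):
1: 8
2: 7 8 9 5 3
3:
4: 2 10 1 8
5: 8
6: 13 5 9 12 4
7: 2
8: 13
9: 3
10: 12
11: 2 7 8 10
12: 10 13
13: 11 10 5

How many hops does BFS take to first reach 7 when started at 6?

Level 0: 6
Level 1: 4, 5, 9, 12, 13
Level 2: 1, 2, 3, 8, 10, 11
Level 3: 7
7 first appears at level 3.

3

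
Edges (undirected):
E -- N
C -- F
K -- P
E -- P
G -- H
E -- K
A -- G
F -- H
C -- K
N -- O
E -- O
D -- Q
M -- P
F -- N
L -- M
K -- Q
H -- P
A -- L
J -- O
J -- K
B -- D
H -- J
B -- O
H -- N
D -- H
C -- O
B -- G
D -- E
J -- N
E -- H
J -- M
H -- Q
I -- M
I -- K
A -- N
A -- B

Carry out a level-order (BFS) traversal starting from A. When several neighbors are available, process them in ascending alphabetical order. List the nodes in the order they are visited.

A B G L N D O H M E F J Q C P I K

Visit A; enqueue B, G, L, N → queue [B, G, L, N]
Visit B; enqueue D, O → queue [G, L, N, D, O]
Visit G; enqueue H → queue [L, N, D, O, H]
Visit L; enqueue M → queue [N, D, O, H, M]
Visit N; enqueue E, F, J → queue [D, O, H, M, E, F, J]
Visit D; enqueue Q → queue [O, H, M, E, F, J, Q]
Visit O; enqueue C → queue [H, M, E, F, J, Q, C]
Visit H; enqueue P → queue [M, E, F, J, Q, C, P]
Visit M; enqueue I → queue [E, F, J, Q, C, P, I]
Visit E; enqueue K → queue [F, J, Q, C, P, I, K]
Visit F → queue [J, Q, C, P, I, K]
Visit J → queue [Q, C, P, I, K]
Visit Q → queue [C, P, I, K]
Visit C → queue [P, I, K]
Visit P → queue [I, K]
Visit I → queue [K]
Visit K → queue []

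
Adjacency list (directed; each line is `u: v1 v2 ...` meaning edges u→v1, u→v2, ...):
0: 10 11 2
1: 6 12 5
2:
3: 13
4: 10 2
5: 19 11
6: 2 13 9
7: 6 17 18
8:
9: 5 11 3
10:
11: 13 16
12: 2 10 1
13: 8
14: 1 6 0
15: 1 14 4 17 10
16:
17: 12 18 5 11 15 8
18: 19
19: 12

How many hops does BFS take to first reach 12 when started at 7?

2

Level 0: 7
Level 1: 6, 17, 18
Level 2: 2, 5, 8, 9, 11, 12, 13, 15, 19
Level 3: 1, 3, 4, 10, 14, 16
Level 4: 0
12 first appears at level 2.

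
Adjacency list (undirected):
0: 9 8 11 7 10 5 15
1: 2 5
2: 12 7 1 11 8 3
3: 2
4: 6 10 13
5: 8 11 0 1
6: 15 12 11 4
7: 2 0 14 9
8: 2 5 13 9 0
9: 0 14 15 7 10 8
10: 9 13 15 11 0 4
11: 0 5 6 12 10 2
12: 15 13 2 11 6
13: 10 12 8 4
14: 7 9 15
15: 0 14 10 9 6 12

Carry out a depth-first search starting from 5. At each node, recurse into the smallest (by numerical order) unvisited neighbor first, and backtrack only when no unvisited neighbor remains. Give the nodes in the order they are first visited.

Visit 5
5 → 0
0 → 7
7 → 2
2 → 1
2 → 3
2 → 8
8 → 9
9 → 10
10 → 4
4 → 6
6 → 11
11 → 12
12 → 13
12 → 15
15 → 14

5, 0, 7, 2, 1, 3, 8, 9, 10, 4, 6, 11, 12, 13, 15, 14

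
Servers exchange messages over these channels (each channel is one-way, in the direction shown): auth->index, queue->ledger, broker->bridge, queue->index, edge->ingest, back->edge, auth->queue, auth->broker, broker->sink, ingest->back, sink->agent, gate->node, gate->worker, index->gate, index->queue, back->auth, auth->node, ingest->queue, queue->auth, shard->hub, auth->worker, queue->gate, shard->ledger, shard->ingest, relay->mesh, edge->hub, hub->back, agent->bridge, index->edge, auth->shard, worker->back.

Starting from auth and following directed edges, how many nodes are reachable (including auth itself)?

16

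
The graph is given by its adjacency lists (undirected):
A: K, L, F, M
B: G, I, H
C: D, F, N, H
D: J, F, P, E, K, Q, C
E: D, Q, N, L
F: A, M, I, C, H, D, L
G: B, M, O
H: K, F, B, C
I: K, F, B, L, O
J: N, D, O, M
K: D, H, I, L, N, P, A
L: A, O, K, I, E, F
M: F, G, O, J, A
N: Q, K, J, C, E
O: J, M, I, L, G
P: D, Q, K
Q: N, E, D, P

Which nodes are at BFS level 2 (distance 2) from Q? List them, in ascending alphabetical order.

C, F, J, K, L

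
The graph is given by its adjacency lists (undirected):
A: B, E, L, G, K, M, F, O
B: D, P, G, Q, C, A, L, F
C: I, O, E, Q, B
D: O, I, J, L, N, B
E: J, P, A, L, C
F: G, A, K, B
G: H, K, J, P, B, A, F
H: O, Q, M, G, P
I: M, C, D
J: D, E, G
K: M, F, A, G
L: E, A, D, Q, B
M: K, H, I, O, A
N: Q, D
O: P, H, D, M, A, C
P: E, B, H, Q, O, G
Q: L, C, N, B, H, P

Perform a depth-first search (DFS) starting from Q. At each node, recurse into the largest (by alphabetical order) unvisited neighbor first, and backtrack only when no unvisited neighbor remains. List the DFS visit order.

Q, P, O, M, K, G, J, E, L, D, N, I, C, B, F, A, H

Visit Q
Q → P
P → O
O → M
M → K
K → G
G → J
J → E
E → L
L → D
D → N
D → I
I → C
C → B
B → F
F → A
G → H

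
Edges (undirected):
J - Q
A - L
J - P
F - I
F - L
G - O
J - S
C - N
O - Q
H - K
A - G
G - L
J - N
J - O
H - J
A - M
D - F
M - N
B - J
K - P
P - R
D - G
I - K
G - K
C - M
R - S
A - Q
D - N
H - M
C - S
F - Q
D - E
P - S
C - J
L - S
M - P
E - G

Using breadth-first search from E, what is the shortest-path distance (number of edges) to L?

2

Level 0: E
Level 1: D, G
Level 2: A, F, K, L, N, O
Level 3: C, H, I, J, M, P, Q, S
Level 4: B, R
L first appears at level 2.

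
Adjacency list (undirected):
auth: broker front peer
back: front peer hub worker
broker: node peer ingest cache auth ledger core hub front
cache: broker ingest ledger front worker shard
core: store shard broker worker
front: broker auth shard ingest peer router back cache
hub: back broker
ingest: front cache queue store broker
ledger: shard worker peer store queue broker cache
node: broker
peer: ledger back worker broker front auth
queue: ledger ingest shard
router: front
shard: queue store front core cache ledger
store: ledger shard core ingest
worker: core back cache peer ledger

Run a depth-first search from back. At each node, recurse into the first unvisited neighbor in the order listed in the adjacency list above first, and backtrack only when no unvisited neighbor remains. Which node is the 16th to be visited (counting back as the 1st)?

Visit back
back → front
front → broker
broker → node
broker → peer
peer → ledger
ledger → shard
shard → queue
queue → ingest
ingest → cache
cache → worker
worker → core
core → store
peer → auth
broker → hub
front → router

Visit order: back, front, broker, node, peer, ledger, shard, queue, ingest, cache, worker, core, store, auth, hub, router

router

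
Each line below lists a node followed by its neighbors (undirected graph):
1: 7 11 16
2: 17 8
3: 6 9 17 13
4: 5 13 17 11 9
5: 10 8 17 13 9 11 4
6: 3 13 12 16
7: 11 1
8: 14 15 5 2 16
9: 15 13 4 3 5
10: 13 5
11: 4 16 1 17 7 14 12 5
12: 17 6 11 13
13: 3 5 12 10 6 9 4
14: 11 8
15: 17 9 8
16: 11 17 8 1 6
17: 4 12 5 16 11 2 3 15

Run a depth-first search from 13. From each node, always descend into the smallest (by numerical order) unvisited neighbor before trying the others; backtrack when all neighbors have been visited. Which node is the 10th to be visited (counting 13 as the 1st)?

2

Visit 13
13 → 3
3 → 6
6 → 12
12 → 11
11 → 1
1 → 7
1 → 16
16 → 8
8 → 2
2 → 17
17 → 4
4 → 5
5 → 9
9 → 15
5 → 10
8 → 14

Visit order: 13, 3, 6, 12, 11, 1, 7, 16, 8, 2, 17, 4, 5, 9, 15, 10, 14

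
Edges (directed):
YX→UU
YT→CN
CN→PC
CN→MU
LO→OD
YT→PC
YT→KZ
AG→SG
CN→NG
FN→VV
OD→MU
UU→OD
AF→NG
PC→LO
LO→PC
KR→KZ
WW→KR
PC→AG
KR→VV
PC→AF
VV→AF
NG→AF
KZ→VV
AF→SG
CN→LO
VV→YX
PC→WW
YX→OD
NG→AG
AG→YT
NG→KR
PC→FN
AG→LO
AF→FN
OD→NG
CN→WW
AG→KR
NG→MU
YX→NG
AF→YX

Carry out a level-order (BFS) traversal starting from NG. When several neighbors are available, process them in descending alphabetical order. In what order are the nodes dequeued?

Visit NG; enqueue MU, KR, AG, AF → queue [MU, KR, AG, AF]
Visit MU → queue [KR, AG, AF]
Visit KR; enqueue VV, KZ → queue [AG, AF, VV, KZ]
Visit AG; enqueue YT, SG, LO → queue [AF, VV, KZ, YT, SG, LO]
Visit AF; enqueue YX, FN → queue [VV, KZ, YT, SG, LO, YX, FN]
Visit VV → queue [KZ, YT, SG, LO, YX, FN]
Visit KZ → queue [YT, SG, LO, YX, FN]
Visit YT; enqueue PC, CN → queue [SG, LO, YX, FN, PC, CN]
Visit SG → queue [LO, YX, FN, PC, CN]
Visit LO; enqueue OD → queue [YX, FN, PC, CN, OD]
Visit YX; enqueue UU → queue [FN, PC, CN, OD, UU]
Visit FN → queue [PC, CN, OD, UU]
Visit PC; enqueue WW → queue [CN, OD, UU, WW]
Visit CN → queue [OD, UU, WW]
Visit OD → queue [UU, WW]
Visit UU → queue [WW]
Visit WW → queue []

NG → MU → KR → AG → AF → VV → KZ → YT → SG → LO → YX → FN → PC → CN → OD → UU → WW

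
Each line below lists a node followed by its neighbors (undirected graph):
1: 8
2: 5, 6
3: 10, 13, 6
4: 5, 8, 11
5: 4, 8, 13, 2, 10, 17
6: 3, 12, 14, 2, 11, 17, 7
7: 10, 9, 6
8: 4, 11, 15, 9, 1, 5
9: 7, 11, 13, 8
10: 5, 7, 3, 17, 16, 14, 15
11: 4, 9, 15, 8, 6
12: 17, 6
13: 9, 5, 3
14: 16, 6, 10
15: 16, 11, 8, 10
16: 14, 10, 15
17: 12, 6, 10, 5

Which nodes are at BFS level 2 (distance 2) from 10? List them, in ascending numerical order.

2, 4, 6, 8, 9, 11, 12, 13

Level 0: 10
Level 1: 3, 5, 7, 14, 15, 16, 17
Level 2: 2, 4, 6, 8, 9, 11, 12, 13
Level 3: 1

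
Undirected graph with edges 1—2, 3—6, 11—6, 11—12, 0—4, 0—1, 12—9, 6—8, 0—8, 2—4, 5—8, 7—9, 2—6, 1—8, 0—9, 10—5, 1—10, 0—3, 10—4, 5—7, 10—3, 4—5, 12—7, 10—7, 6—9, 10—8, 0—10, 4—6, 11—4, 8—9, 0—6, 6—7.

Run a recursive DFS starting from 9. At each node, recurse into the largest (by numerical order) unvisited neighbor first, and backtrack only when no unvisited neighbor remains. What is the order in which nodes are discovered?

9 12 11 6 8 10 7 5 4 2 1 0 3

Visit 9
9 → 12
12 → 11
11 → 6
6 → 8
8 → 10
10 → 7
7 → 5
5 → 4
4 → 2
2 → 1
1 → 0
0 → 3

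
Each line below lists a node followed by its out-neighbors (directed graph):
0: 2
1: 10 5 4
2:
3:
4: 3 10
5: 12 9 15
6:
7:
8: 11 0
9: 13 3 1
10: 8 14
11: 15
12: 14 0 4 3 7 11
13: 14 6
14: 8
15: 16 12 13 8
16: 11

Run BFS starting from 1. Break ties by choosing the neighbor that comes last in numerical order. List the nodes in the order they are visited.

Visit 1; enqueue 10, 5, 4 → queue [10, 5, 4]
Visit 10; enqueue 14, 8 → queue [5, 4, 14, 8]
Visit 5; enqueue 15, 12, 9 → queue [4, 14, 8, 15, 12, 9]
Visit 4; enqueue 3 → queue [14, 8, 15, 12, 9, 3]
Visit 14 → queue [8, 15, 12, 9, 3]
Visit 8; enqueue 11, 0 → queue [15, 12, 9, 3, 11, 0]
Visit 15; enqueue 16, 13 → queue [12, 9, 3, 11, 0, 16, 13]
Visit 12; enqueue 7 → queue [9, 3, 11, 0, 16, 13, 7]
Visit 9 → queue [3, 11, 0, 16, 13, 7]
Visit 3 → queue [11, 0, 16, 13, 7]
Visit 11 → queue [0, 16, 13, 7]
Visit 0; enqueue 2 → queue [16, 13, 7, 2]
Visit 16 → queue [13, 7, 2]
Visit 13; enqueue 6 → queue [7, 2, 6]
Visit 7 → queue [2, 6]
Visit 2 → queue [6]
Visit 6 → queue []

1, 10, 5, 4, 14, 8, 15, 12, 9, 3, 11, 0, 16, 13, 7, 2, 6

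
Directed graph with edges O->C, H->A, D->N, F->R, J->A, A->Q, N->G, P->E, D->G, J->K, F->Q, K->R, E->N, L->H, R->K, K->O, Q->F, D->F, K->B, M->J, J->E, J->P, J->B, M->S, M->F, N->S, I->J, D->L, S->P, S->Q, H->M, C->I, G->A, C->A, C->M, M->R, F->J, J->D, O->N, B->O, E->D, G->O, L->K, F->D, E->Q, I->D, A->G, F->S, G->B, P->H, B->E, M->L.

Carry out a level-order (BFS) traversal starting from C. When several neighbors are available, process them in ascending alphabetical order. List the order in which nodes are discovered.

C -> A -> I -> M -> G -> Q -> D -> J -> F -> L -> R -> S -> B -> O -> N -> E -> K -> P -> H

Visit C; enqueue A, I, M → queue [A, I, M]
Visit A; enqueue G, Q → queue [I, M, G, Q]
Visit I; enqueue D, J → queue [M, G, Q, D, J]
Visit M; enqueue F, L, R, S → queue [G, Q, D, J, F, L, R, S]
Visit G; enqueue B, O → queue [Q, D, J, F, L, R, S, B, O]
Visit Q → queue [D, J, F, L, R, S, B, O]
Visit D; enqueue N → queue [J, F, L, R, S, B, O, N]
Visit J; enqueue E, K, P → queue [F, L, R, S, B, O, N, E, K, P]
Visit F → queue [L, R, S, B, O, N, E, K, P]
Visit L; enqueue H → queue [R, S, B, O, N, E, K, P, H]
Visit R → queue [S, B, O, N, E, K, P, H]
Visit S → queue [B, O, N, E, K, P, H]
Visit B → queue [O, N, E, K, P, H]
Visit O → queue [N, E, K, P, H]
Visit N → queue [E, K, P, H]
Visit E → queue [K, P, H]
Visit K → queue [P, H]
Visit P → queue [H]
Visit H → queue []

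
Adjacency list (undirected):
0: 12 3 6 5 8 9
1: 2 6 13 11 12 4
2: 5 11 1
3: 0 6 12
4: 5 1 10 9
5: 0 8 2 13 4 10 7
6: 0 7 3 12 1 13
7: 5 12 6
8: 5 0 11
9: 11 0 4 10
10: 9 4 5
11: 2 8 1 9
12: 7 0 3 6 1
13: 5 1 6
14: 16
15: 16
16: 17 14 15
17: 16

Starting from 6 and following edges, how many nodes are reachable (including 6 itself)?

BFS from 6 visits: 6, 0, 1, 3, 7, 12, 13, 5, 8, 9, 2, 4, 11, 10
Reachable nodes: 14 of 18 total.

14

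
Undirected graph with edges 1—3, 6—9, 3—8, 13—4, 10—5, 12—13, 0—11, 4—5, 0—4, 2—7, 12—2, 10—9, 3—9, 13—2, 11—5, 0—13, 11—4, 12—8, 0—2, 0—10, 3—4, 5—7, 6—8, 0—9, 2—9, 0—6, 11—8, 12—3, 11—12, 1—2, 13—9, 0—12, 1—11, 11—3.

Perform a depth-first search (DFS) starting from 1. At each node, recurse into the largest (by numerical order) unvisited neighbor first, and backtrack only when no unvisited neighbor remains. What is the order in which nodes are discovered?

1 → 11 → 12 → 13 → 9 → 10 → 5 → 7 → 2 → 0 → 6 → 8 → 3 → 4

Visit 1
1 → 11
11 → 12
12 → 13
13 → 9
9 → 10
10 → 5
5 → 7
7 → 2
2 → 0
0 → 6
6 → 8
8 → 3
3 → 4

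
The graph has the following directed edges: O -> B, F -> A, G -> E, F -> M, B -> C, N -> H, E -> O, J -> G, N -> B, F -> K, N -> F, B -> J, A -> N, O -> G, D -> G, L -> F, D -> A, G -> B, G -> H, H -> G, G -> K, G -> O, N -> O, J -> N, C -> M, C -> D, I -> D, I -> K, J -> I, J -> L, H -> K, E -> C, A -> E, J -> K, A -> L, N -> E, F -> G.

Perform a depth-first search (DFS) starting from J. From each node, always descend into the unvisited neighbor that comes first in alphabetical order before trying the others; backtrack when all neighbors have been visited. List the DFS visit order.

J → G → B → C → D → A → E → O → L → F → K → M → N → H → I

Visit J
J → G
G → B
B → C
C → D
D → A
A → E
E → O
A → L
L → F
F → K
F → M
A → N
N → H
J → I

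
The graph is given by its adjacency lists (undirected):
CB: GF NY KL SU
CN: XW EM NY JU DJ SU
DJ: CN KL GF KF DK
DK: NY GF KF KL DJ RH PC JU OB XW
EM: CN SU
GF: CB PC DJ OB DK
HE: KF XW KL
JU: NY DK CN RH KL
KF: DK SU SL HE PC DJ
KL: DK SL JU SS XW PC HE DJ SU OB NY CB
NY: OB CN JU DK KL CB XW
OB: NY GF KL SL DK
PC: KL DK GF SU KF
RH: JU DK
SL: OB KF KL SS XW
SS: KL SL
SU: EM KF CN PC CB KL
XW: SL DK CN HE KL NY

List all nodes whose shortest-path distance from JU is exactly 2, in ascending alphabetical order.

CB, DJ, EM, GF, HE, KF, OB, PC, SL, SS, SU, XW

Level 0: JU
Level 1: CN, DK, KL, NY, RH
Level 2: CB, DJ, EM, GF, HE, KF, OB, PC, SL, SS, SU, XW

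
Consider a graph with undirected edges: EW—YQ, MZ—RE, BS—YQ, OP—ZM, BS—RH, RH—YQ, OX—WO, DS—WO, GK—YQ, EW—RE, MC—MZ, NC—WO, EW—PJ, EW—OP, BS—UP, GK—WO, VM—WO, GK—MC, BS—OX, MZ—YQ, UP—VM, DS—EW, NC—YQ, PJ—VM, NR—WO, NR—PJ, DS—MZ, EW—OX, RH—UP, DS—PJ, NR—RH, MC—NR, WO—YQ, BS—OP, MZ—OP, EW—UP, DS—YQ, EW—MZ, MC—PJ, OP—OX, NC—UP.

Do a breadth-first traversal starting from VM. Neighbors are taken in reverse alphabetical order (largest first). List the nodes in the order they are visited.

VM, WO, UP, PJ, YQ, OX, NR, NC, GK, DS, RH, EW, BS, MC, MZ, OP, RE, ZM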